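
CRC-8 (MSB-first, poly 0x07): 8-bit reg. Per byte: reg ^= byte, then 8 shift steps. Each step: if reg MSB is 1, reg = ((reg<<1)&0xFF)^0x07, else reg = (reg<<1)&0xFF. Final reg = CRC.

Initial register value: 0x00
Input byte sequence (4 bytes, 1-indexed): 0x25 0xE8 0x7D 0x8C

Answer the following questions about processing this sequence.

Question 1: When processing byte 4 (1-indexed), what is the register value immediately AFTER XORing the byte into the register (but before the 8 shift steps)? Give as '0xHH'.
Answer: 0x90

Derivation:
Register before byte 4: 0x1C
Byte 4: 0x8C
0x1C XOR 0x8C = 0x90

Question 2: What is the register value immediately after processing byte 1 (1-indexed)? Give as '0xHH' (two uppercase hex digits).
After byte 1 (0x25): reg=0xFB

Answer: 0xFB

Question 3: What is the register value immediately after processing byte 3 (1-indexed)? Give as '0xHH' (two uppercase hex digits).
Answer: 0x1C

Derivation:
After byte 1 (0x25): reg=0xFB
After byte 2 (0xE8): reg=0x79
After byte 3 (0x7D): reg=0x1C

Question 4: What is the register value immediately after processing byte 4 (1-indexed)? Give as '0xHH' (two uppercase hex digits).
After byte 1 (0x25): reg=0xFB
After byte 2 (0xE8): reg=0x79
After byte 3 (0x7D): reg=0x1C
After byte 4 (0x8C): reg=0xF9

Answer: 0xF9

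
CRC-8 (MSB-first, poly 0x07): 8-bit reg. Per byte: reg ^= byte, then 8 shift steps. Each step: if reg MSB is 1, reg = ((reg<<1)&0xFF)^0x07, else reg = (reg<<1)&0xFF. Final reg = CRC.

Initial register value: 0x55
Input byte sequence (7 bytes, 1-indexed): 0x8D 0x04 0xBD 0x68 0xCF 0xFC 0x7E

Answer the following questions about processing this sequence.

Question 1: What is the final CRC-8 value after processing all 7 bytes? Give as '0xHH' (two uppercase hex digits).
After byte 1 (0x8D): reg=0x06
After byte 2 (0x04): reg=0x0E
After byte 3 (0xBD): reg=0x10
After byte 4 (0x68): reg=0x6F
After byte 5 (0xCF): reg=0x69
After byte 6 (0xFC): reg=0xE2
After byte 7 (0x7E): reg=0xDD

Answer: 0xDD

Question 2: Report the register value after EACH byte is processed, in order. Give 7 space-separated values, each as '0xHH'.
0x06 0x0E 0x10 0x6F 0x69 0xE2 0xDD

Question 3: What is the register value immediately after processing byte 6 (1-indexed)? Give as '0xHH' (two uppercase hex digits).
Answer: 0xE2

Derivation:
After byte 1 (0x8D): reg=0x06
After byte 2 (0x04): reg=0x0E
After byte 3 (0xBD): reg=0x10
After byte 4 (0x68): reg=0x6F
After byte 5 (0xCF): reg=0x69
After byte 6 (0xFC): reg=0xE2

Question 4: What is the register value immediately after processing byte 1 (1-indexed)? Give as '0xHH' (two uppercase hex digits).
After byte 1 (0x8D): reg=0x06

Answer: 0x06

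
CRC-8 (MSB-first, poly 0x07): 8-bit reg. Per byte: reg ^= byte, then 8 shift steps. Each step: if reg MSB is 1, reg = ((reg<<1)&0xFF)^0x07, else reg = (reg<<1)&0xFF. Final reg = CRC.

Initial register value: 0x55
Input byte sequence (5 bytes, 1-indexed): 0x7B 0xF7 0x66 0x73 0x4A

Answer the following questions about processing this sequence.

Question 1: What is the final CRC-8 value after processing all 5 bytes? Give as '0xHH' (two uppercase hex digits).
After byte 1 (0x7B): reg=0xCA
After byte 2 (0xF7): reg=0xB3
After byte 3 (0x66): reg=0x25
After byte 4 (0x73): reg=0xA5
After byte 5 (0x4A): reg=0x83

Answer: 0x83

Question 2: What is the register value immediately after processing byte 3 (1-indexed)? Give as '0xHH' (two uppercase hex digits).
After byte 1 (0x7B): reg=0xCA
After byte 2 (0xF7): reg=0xB3
After byte 3 (0x66): reg=0x25

Answer: 0x25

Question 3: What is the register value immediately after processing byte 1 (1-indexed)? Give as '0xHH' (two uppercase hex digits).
Answer: 0xCA

Derivation:
After byte 1 (0x7B): reg=0xCA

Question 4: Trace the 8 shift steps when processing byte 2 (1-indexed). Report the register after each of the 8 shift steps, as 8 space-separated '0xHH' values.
After byte 1 (0x7B): reg=0xCA
Register before byte 2: 0xCA
After XOR with byte 0xF7: 0x3D

Answer: 0x7A 0xF4 0xEF 0xD9 0xB5 0x6D 0xDA 0xB3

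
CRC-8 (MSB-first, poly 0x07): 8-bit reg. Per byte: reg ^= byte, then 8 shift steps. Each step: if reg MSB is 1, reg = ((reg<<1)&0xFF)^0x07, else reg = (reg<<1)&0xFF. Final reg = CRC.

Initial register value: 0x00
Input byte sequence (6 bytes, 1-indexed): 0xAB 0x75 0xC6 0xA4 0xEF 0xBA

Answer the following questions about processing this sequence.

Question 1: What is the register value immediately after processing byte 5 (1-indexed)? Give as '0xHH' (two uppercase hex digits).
After byte 1 (0xAB): reg=0x58
After byte 2 (0x75): reg=0xC3
After byte 3 (0xC6): reg=0x1B
After byte 4 (0xA4): reg=0x34
After byte 5 (0xEF): reg=0x0F

Answer: 0x0F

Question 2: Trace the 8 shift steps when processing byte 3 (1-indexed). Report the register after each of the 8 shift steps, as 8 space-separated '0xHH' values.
After byte 1 (0xAB): reg=0x58
After byte 2 (0x75): reg=0xC3
Register before byte 3: 0xC3
After XOR with byte 0xC6: 0x05

Answer: 0x0A 0x14 0x28 0x50 0xA0 0x47 0x8E 0x1B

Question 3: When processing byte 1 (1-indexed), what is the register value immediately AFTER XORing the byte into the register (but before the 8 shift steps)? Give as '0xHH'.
Register before byte 1: 0x00
Byte 1: 0xAB
0x00 XOR 0xAB = 0xAB

Answer: 0xAB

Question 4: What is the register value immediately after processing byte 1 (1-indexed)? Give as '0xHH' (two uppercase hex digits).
After byte 1 (0xAB): reg=0x58

Answer: 0x58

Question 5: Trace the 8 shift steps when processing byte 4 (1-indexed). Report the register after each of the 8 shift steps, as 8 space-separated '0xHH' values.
Answer: 0x79 0xF2 0xE3 0xC1 0x85 0x0D 0x1A 0x34

Derivation:
After byte 1 (0xAB): reg=0x58
After byte 2 (0x75): reg=0xC3
After byte 3 (0xC6): reg=0x1B
Register before byte 4: 0x1B
After XOR with byte 0xA4: 0xBF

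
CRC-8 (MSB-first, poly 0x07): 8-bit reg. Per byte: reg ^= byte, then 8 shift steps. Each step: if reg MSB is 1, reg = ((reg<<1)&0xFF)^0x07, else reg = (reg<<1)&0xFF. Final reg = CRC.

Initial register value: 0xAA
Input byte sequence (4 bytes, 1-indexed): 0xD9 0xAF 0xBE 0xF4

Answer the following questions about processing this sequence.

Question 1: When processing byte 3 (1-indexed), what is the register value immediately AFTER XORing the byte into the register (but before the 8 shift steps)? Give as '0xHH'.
Register before byte 3: 0xD9
Byte 3: 0xBE
0xD9 XOR 0xBE = 0x67

Answer: 0x67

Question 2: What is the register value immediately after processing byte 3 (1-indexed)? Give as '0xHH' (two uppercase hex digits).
After byte 1 (0xD9): reg=0x5E
After byte 2 (0xAF): reg=0xD9
After byte 3 (0xBE): reg=0x32

Answer: 0x32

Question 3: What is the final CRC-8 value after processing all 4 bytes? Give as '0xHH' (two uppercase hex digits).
After byte 1 (0xD9): reg=0x5E
After byte 2 (0xAF): reg=0xD9
After byte 3 (0xBE): reg=0x32
After byte 4 (0xF4): reg=0x5C

Answer: 0x5C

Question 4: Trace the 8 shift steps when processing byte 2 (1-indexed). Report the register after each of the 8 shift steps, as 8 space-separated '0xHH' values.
Answer: 0xE5 0xCD 0x9D 0x3D 0x7A 0xF4 0xEF 0xD9

Derivation:
After byte 1 (0xD9): reg=0x5E
Register before byte 2: 0x5E
After XOR with byte 0xAF: 0xF1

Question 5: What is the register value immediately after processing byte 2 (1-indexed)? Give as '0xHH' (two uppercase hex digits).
Answer: 0xD9

Derivation:
After byte 1 (0xD9): reg=0x5E
After byte 2 (0xAF): reg=0xD9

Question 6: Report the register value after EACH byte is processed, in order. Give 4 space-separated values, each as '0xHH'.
0x5E 0xD9 0x32 0x5C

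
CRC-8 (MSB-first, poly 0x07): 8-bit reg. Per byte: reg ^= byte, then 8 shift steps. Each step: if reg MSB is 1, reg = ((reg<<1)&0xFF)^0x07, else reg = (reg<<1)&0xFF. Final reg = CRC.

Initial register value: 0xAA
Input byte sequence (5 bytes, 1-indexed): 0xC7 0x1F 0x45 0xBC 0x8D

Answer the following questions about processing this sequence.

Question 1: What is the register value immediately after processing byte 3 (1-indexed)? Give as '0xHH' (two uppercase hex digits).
After byte 1 (0xC7): reg=0x04
After byte 2 (0x1F): reg=0x41
After byte 3 (0x45): reg=0x1C

Answer: 0x1C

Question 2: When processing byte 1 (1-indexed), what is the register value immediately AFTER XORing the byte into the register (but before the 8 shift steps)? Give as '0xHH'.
Answer: 0x6D

Derivation:
Register before byte 1: 0xAA
Byte 1: 0xC7
0xAA XOR 0xC7 = 0x6D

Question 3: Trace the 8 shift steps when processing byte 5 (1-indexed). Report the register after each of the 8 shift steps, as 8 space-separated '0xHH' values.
After byte 1 (0xC7): reg=0x04
After byte 2 (0x1F): reg=0x41
After byte 3 (0x45): reg=0x1C
After byte 4 (0xBC): reg=0x69
Register before byte 5: 0x69
After XOR with byte 0x8D: 0xE4

Answer: 0xCF 0x99 0x35 0x6A 0xD4 0xAF 0x59 0xB2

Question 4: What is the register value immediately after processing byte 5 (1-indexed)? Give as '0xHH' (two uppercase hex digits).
After byte 1 (0xC7): reg=0x04
After byte 2 (0x1F): reg=0x41
After byte 3 (0x45): reg=0x1C
After byte 4 (0xBC): reg=0x69
After byte 5 (0x8D): reg=0xB2

Answer: 0xB2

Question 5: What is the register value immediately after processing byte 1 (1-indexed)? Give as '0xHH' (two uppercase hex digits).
After byte 1 (0xC7): reg=0x04

Answer: 0x04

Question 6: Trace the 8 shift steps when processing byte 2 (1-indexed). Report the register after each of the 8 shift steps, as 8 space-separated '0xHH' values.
After byte 1 (0xC7): reg=0x04
Register before byte 2: 0x04
After XOR with byte 0x1F: 0x1B

Answer: 0x36 0x6C 0xD8 0xB7 0x69 0xD2 0xA3 0x41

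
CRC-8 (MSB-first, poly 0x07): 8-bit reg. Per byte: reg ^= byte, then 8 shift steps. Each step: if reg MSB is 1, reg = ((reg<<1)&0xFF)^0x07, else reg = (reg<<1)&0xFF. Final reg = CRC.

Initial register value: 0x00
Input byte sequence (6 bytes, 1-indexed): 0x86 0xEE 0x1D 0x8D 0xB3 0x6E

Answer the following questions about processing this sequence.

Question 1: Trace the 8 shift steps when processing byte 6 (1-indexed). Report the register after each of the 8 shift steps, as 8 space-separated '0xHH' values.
Answer: 0xDC 0xBF 0x79 0xF2 0xE3 0xC1 0x85 0x0D

Derivation:
After byte 1 (0x86): reg=0x9B
After byte 2 (0xEE): reg=0x4C
After byte 3 (0x1D): reg=0xB0
After byte 4 (0x8D): reg=0xB3
After byte 5 (0xB3): reg=0x00
Register before byte 6: 0x00
After XOR with byte 0x6E: 0x6E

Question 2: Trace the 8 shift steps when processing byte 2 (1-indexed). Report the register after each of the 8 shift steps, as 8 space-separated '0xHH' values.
Answer: 0xEA 0xD3 0xA1 0x45 0x8A 0x13 0x26 0x4C

Derivation:
After byte 1 (0x86): reg=0x9B
Register before byte 2: 0x9B
After XOR with byte 0xEE: 0x75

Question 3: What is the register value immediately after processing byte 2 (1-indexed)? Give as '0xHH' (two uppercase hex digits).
Answer: 0x4C

Derivation:
After byte 1 (0x86): reg=0x9B
After byte 2 (0xEE): reg=0x4C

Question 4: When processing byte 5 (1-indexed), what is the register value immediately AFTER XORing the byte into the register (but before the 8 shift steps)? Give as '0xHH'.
Register before byte 5: 0xB3
Byte 5: 0xB3
0xB3 XOR 0xB3 = 0x00

Answer: 0x00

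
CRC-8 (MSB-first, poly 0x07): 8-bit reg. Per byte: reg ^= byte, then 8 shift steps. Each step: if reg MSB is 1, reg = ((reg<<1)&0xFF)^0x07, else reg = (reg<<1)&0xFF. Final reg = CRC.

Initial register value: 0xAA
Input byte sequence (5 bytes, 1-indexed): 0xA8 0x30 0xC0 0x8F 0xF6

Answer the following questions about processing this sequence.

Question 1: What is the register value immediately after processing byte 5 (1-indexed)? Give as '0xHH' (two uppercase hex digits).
After byte 1 (0xA8): reg=0x0E
After byte 2 (0x30): reg=0xBA
After byte 3 (0xC0): reg=0x61
After byte 4 (0x8F): reg=0x84
After byte 5 (0xF6): reg=0x59

Answer: 0x59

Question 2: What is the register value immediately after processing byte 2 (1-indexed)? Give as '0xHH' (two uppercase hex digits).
After byte 1 (0xA8): reg=0x0E
After byte 2 (0x30): reg=0xBA

Answer: 0xBA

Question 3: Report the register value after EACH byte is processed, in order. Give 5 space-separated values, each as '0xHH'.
0x0E 0xBA 0x61 0x84 0x59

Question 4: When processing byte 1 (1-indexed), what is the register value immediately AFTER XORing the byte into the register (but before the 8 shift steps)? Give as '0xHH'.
Answer: 0x02

Derivation:
Register before byte 1: 0xAA
Byte 1: 0xA8
0xAA XOR 0xA8 = 0x02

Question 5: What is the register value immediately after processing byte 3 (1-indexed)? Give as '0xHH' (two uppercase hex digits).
After byte 1 (0xA8): reg=0x0E
After byte 2 (0x30): reg=0xBA
After byte 3 (0xC0): reg=0x61

Answer: 0x61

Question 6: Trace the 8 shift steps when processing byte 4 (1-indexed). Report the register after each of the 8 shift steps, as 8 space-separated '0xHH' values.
Answer: 0xDB 0xB1 0x65 0xCA 0x93 0x21 0x42 0x84

Derivation:
After byte 1 (0xA8): reg=0x0E
After byte 2 (0x30): reg=0xBA
After byte 3 (0xC0): reg=0x61
Register before byte 4: 0x61
After XOR with byte 0x8F: 0xEE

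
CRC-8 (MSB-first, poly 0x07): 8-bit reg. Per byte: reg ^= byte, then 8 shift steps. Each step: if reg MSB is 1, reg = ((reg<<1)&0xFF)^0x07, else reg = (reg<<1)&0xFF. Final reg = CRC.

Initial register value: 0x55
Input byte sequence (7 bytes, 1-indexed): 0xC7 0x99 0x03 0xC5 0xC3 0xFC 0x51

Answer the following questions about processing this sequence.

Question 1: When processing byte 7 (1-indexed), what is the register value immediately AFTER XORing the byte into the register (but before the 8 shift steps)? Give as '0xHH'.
Answer: 0xF0

Derivation:
Register before byte 7: 0xA1
Byte 7: 0x51
0xA1 XOR 0x51 = 0xF0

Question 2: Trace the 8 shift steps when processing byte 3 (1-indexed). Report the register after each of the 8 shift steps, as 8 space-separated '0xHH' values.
After byte 1 (0xC7): reg=0xF7
After byte 2 (0x99): reg=0x0D
Register before byte 3: 0x0D
After XOR with byte 0x03: 0x0E

Answer: 0x1C 0x38 0x70 0xE0 0xC7 0x89 0x15 0x2A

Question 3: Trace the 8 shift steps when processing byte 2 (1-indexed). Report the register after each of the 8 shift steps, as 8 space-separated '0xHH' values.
After byte 1 (0xC7): reg=0xF7
Register before byte 2: 0xF7
After XOR with byte 0x99: 0x6E

Answer: 0xDC 0xBF 0x79 0xF2 0xE3 0xC1 0x85 0x0D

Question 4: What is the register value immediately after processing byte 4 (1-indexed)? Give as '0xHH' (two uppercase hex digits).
Answer: 0x83

Derivation:
After byte 1 (0xC7): reg=0xF7
After byte 2 (0x99): reg=0x0D
After byte 3 (0x03): reg=0x2A
After byte 4 (0xC5): reg=0x83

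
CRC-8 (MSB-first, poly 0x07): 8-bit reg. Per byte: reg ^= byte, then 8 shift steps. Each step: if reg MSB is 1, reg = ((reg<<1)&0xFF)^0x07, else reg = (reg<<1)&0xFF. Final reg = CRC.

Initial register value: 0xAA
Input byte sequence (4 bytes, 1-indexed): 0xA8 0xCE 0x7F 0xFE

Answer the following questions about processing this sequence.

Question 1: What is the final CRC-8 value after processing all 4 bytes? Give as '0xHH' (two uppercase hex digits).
After byte 1 (0xA8): reg=0x0E
After byte 2 (0xCE): reg=0x4E
After byte 3 (0x7F): reg=0x97
After byte 4 (0xFE): reg=0x18

Answer: 0x18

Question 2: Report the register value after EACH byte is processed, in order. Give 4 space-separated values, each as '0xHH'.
0x0E 0x4E 0x97 0x18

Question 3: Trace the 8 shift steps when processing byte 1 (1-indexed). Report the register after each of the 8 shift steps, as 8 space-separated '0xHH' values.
Register before byte 1: 0xAA
After XOR with byte 0xA8: 0x02

Answer: 0x04 0x08 0x10 0x20 0x40 0x80 0x07 0x0E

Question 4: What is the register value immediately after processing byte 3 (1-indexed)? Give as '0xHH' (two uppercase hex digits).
Answer: 0x97

Derivation:
After byte 1 (0xA8): reg=0x0E
After byte 2 (0xCE): reg=0x4E
After byte 3 (0x7F): reg=0x97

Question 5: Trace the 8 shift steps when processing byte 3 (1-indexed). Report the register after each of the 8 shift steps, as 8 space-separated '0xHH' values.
After byte 1 (0xA8): reg=0x0E
After byte 2 (0xCE): reg=0x4E
Register before byte 3: 0x4E
After XOR with byte 0x7F: 0x31

Answer: 0x62 0xC4 0x8F 0x19 0x32 0x64 0xC8 0x97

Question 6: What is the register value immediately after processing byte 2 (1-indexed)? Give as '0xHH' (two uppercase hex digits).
After byte 1 (0xA8): reg=0x0E
After byte 2 (0xCE): reg=0x4E

Answer: 0x4E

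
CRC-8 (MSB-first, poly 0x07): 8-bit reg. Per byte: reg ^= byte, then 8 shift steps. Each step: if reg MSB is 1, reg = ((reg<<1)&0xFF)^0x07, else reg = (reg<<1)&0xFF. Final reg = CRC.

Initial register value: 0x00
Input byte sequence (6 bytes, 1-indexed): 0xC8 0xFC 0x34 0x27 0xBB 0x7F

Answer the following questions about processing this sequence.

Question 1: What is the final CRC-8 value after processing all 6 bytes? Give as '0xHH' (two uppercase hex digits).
Answer: 0x4C

Derivation:
After byte 1 (0xC8): reg=0x76
After byte 2 (0xFC): reg=0xBF
After byte 3 (0x34): reg=0xB8
After byte 4 (0x27): reg=0xD4
After byte 5 (0xBB): reg=0x0A
After byte 6 (0x7F): reg=0x4C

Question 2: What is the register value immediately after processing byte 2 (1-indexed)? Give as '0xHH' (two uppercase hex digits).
After byte 1 (0xC8): reg=0x76
After byte 2 (0xFC): reg=0xBF

Answer: 0xBF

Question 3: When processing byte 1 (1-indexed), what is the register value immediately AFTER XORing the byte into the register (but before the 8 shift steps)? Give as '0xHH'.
Answer: 0xC8

Derivation:
Register before byte 1: 0x00
Byte 1: 0xC8
0x00 XOR 0xC8 = 0xC8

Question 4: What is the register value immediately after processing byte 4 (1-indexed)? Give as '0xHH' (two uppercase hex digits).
Answer: 0xD4

Derivation:
After byte 1 (0xC8): reg=0x76
After byte 2 (0xFC): reg=0xBF
After byte 3 (0x34): reg=0xB8
After byte 4 (0x27): reg=0xD4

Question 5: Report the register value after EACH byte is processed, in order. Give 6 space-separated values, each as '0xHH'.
0x76 0xBF 0xB8 0xD4 0x0A 0x4C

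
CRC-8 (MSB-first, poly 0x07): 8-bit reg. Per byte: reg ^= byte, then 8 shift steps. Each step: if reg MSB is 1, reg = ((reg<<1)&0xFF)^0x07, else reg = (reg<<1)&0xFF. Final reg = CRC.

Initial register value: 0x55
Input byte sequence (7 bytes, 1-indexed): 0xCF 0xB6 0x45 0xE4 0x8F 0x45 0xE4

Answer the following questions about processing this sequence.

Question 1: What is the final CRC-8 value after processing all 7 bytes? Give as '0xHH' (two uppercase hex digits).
Answer: 0x48

Derivation:
After byte 1 (0xCF): reg=0xCF
After byte 2 (0xB6): reg=0x68
After byte 3 (0x45): reg=0xC3
After byte 4 (0xE4): reg=0xF5
After byte 5 (0x8F): reg=0x61
After byte 6 (0x45): reg=0xFC
After byte 7 (0xE4): reg=0x48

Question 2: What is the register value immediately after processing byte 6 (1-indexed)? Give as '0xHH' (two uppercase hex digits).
Answer: 0xFC

Derivation:
After byte 1 (0xCF): reg=0xCF
After byte 2 (0xB6): reg=0x68
After byte 3 (0x45): reg=0xC3
After byte 4 (0xE4): reg=0xF5
After byte 5 (0x8F): reg=0x61
After byte 6 (0x45): reg=0xFC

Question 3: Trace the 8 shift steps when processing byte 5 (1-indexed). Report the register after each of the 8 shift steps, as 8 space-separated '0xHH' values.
Answer: 0xF4 0xEF 0xD9 0xB5 0x6D 0xDA 0xB3 0x61

Derivation:
After byte 1 (0xCF): reg=0xCF
After byte 2 (0xB6): reg=0x68
After byte 3 (0x45): reg=0xC3
After byte 4 (0xE4): reg=0xF5
Register before byte 5: 0xF5
After XOR with byte 0x8F: 0x7A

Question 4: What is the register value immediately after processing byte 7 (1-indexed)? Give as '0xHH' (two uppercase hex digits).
Answer: 0x48

Derivation:
After byte 1 (0xCF): reg=0xCF
After byte 2 (0xB6): reg=0x68
After byte 3 (0x45): reg=0xC3
After byte 4 (0xE4): reg=0xF5
After byte 5 (0x8F): reg=0x61
After byte 6 (0x45): reg=0xFC
After byte 7 (0xE4): reg=0x48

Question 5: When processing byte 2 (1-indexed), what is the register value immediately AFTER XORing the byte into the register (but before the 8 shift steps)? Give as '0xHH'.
Answer: 0x79

Derivation:
Register before byte 2: 0xCF
Byte 2: 0xB6
0xCF XOR 0xB6 = 0x79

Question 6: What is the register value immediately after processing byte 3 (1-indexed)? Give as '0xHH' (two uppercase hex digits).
After byte 1 (0xCF): reg=0xCF
After byte 2 (0xB6): reg=0x68
After byte 3 (0x45): reg=0xC3

Answer: 0xC3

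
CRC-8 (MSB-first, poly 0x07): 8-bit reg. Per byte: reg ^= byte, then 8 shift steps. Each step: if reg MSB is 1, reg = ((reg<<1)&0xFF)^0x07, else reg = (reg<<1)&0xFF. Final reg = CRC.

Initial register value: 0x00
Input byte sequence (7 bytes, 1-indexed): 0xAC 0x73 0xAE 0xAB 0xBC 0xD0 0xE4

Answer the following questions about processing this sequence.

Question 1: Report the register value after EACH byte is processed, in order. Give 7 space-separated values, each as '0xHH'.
0x4D 0xBA 0x6C 0x5B 0xBB 0x16 0xD0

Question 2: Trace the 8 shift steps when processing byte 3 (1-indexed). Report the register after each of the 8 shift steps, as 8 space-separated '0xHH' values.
Answer: 0x28 0x50 0xA0 0x47 0x8E 0x1B 0x36 0x6C

Derivation:
After byte 1 (0xAC): reg=0x4D
After byte 2 (0x73): reg=0xBA
Register before byte 3: 0xBA
After XOR with byte 0xAE: 0x14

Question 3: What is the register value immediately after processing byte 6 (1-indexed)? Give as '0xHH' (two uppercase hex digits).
Answer: 0x16

Derivation:
After byte 1 (0xAC): reg=0x4D
After byte 2 (0x73): reg=0xBA
After byte 3 (0xAE): reg=0x6C
After byte 4 (0xAB): reg=0x5B
After byte 5 (0xBC): reg=0xBB
After byte 6 (0xD0): reg=0x16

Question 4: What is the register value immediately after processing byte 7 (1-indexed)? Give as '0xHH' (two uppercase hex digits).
Answer: 0xD0

Derivation:
After byte 1 (0xAC): reg=0x4D
After byte 2 (0x73): reg=0xBA
After byte 3 (0xAE): reg=0x6C
After byte 4 (0xAB): reg=0x5B
After byte 5 (0xBC): reg=0xBB
After byte 6 (0xD0): reg=0x16
After byte 7 (0xE4): reg=0xD0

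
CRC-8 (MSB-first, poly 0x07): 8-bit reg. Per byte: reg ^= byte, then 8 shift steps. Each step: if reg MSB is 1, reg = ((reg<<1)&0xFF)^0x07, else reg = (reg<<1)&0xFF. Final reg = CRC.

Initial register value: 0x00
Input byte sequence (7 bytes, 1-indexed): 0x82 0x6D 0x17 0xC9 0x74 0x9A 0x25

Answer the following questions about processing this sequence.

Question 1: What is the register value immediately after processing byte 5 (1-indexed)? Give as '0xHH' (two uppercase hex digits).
After byte 1 (0x82): reg=0x87
After byte 2 (0x6D): reg=0x98
After byte 3 (0x17): reg=0xA4
After byte 4 (0xC9): reg=0x04
After byte 5 (0x74): reg=0x57

Answer: 0x57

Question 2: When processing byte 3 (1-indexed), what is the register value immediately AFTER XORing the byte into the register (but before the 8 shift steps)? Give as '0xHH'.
Register before byte 3: 0x98
Byte 3: 0x17
0x98 XOR 0x17 = 0x8F

Answer: 0x8F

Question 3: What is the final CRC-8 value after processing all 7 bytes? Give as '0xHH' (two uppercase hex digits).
After byte 1 (0x82): reg=0x87
After byte 2 (0x6D): reg=0x98
After byte 3 (0x17): reg=0xA4
After byte 4 (0xC9): reg=0x04
After byte 5 (0x74): reg=0x57
After byte 6 (0x9A): reg=0x6D
After byte 7 (0x25): reg=0xFF

Answer: 0xFF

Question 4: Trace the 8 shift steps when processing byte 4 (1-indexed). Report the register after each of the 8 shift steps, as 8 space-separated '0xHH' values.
After byte 1 (0x82): reg=0x87
After byte 2 (0x6D): reg=0x98
After byte 3 (0x17): reg=0xA4
Register before byte 4: 0xA4
After XOR with byte 0xC9: 0x6D

Answer: 0xDA 0xB3 0x61 0xC2 0x83 0x01 0x02 0x04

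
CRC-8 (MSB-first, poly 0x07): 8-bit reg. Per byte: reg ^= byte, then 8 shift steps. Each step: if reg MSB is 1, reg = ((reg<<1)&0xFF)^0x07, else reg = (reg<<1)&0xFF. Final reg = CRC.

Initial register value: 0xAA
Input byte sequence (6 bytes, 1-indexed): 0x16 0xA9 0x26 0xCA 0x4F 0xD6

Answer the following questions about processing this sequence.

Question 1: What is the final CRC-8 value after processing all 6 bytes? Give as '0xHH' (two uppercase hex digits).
After byte 1 (0x16): reg=0x3D
After byte 2 (0xA9): reg=0xE5
After byte 3 (0x26): reg=0x47
After byte 4 (0xCA): reg=0xAA
After byte 5 (0x4F): reg=0xB5
After byte 6 (0xD6): reg=0x2E

Answer: 0x2E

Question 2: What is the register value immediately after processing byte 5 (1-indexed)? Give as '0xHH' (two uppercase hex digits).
After byte 1 (0x16): reg=0x3D
After byte 2 (0xA9): reg=0xE5
After byte 3 (0x26): reg=0x47
After byte 4 (0xCA): reg=0xAA
After byte 5 (0x4F): reg=0xB5

Answer: 0xB5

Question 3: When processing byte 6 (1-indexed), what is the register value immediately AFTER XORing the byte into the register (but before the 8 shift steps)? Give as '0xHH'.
Answer: 0x63

Derivation:
Register before byte 6: 0xB5
Byte 6: 0xD6
0xB5 XOR 0xD6 = 0x63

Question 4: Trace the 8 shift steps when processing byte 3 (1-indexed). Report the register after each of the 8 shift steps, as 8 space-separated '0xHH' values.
After byte 1 (0x16): reg=0x3D
After byte 2 (0xA9): reg=0xE5
Register before byte 3: 0xE5
After XOR with byte 0x26: 0xC3

Answer: 0x81 0x05 0x0A 0x14 0x28 0x50 0xA0 0x47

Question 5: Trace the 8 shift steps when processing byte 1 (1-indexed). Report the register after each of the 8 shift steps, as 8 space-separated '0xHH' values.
Register before byte 1: 0xAA
After XOR with byte 0x16: 0xBC

Answer: 0x7F 0xFE 0xFB 0xF1 0xE5 0xCD 0x9D 0x3D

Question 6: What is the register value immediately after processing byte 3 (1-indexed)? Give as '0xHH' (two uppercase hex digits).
Answer: 0x47

Derivation:
After byte 1 (0x16): reg=0x3D
After byte 2 (0xA9): reg=0xE5
After byte 3 (0x26): reg=0x47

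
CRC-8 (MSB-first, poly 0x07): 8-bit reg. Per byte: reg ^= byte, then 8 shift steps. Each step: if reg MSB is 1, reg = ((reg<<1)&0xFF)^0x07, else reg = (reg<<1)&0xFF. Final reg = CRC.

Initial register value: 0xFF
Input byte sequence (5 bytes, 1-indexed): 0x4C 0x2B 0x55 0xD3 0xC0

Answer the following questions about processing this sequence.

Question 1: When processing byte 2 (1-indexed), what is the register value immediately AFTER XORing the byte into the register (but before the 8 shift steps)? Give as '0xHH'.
Register before byte 2: 0x10
Byte 2: 0x2B
0x10 XOR 0x2B = 0x3B

Answer: 0x3B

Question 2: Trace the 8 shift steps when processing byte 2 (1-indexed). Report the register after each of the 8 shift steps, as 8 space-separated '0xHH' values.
After byte 1 (0x4C): reg=0x10
Register before byte 2: 0x10
After XOR with byte 0x2B: 0x3B

Answer: 0x76 0xEC 0xDF 0xB9 0x75 0xEA 0xD3 0xA1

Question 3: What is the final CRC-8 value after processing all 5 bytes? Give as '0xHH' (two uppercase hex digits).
After byte 1 (0x4C): reg=0x10
After byte 2 (0x2B): reg=0xA1
After byte 3 (0x55): reg=0xC2
After byte 4 (0xD3): reg=0x77
After byte 5 (0xC0): reg=0x0C

Answer: 0x0C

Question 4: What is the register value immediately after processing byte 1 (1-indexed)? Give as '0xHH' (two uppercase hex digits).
After byte 1 (0x4C): reg=0x10

Answer: 0x10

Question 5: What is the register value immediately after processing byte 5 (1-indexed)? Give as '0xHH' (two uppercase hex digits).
Answer: 0x0C

Derivation:
After byte 1 (0x4C): reg=0x10
After byte 2 (0x2B): reg=0xA1
After byte 3 (0x55): reg=0xC2
After byte 4 (0xD3): reg=0x77
After byte 5 (0xC0): reg=0x0C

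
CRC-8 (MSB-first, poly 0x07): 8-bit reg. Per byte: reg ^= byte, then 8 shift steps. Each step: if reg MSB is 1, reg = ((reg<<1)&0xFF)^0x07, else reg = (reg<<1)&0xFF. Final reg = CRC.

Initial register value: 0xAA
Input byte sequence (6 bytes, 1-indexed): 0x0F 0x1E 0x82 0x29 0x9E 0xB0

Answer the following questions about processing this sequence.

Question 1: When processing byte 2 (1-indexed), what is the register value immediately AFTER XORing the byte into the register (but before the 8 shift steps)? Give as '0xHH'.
Answer: 0x6C

Derivation:
Register before byte 2: 0x72
Byte 2: 0x1E
0x72 XOR 0x1E = 0x6C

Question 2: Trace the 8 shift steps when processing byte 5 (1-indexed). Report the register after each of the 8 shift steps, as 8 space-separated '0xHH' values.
Answer: 0xC3 0x81 0x05 0x0A 0x14 0x28 0x50 0xA0

Derivation:
After byte 1 (0x0F): reg=0x72
After byte 2 (0x1E): reg=0x03
After byte 3 (0x82): reg=0x8E
After byte 4 (0x29): reg=0x7C
Register before byte 5: 0x7C
After XOR with byte 0x9E: 0xE2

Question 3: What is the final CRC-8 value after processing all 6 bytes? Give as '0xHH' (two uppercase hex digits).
After byte 1 (0x0F): reg=0x72
After byte 2 (0x1E): reg=0x03
After byte 3 (0x82): reg=0x8E
After byte 4 (0x29): reg=0x7C
After byte 5 (0x9E): reg=0xA0
After byte 6 (0xB0): reg=0x70

Answer: 0x70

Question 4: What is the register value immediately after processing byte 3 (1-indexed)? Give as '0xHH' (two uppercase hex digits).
After byte 1 (0x0F): reg=0x72
After byte 2 (0x1E): reg=0x03
After byte 3 (0x82): reg=0x8E

Answer: 0x8E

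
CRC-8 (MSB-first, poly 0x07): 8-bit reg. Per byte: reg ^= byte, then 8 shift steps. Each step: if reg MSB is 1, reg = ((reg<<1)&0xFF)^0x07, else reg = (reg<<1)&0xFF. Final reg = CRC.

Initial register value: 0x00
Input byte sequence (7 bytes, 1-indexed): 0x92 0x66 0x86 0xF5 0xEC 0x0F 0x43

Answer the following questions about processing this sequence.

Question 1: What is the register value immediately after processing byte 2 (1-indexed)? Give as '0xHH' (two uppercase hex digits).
After byte 1 (0x92): reg=0xF7
After byte 2 (0x66): reg=0xFE

Answer: 0xFE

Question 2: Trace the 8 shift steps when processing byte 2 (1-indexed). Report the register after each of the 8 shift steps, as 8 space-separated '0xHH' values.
Answer: 0x25 0x4A 0x94 0x2F 0x5E 0xBC 0x7F 0xFE

Derivation:
After byte 1 (0x92): reg=0xF7
Register before byte 2: 0xF7
After XOR with byte 0x66: 0x91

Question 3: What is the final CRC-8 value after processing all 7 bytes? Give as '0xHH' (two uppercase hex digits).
After byte 1 (0x92): reg=0xF7
After byte 2 (0x66): reg=0xFE
After byte 3 (0x86): reg=0x6F
After byte 4 (0xF5): reg=0xCF
After byte 5 (0xEC): reg=0xE9
After byte 6 (0x0F): reg=0xBC
After byte 7 (0x43): reg=0xF3

Answer: 0xF3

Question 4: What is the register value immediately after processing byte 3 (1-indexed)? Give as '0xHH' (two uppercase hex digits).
After byte 1 (0x92): reg=0xF7
After byte 2 (0x66): reg=0xFE
After byte 3 (0x86): reg=0x6F

Answer: 0x6F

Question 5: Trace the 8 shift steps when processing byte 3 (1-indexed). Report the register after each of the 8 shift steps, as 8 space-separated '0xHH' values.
After byte 1 (0x92): reg=0xF7
After byte 2 (0x66): reg=0xFE
Register before byte 3: 0xFE
After XOR with byte 0x86: 0x78

Answer: 0xF0 0xE7 0xC9 0x95 0x2D 0x5A 0xB4 0x6F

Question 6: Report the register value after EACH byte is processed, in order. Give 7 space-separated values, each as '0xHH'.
0xF7 0xFE 0x6F 0xCF 0xE9 0xBC 0xF3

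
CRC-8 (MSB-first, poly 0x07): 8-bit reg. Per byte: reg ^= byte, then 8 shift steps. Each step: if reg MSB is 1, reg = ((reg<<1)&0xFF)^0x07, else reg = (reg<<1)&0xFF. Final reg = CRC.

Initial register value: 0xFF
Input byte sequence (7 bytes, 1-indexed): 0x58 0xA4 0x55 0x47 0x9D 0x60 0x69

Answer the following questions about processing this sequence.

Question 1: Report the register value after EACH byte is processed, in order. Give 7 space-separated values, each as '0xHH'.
0x7C 0x06 0xBE 0xE1 0x73 0x79 0x70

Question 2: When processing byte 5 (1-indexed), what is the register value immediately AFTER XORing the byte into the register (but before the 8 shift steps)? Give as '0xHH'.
Answer: 0x7C

Derivation:
Register before byte 5: 0xE1
Byte 5: 0x9D
0xE1 XOR 0x9D = 0x7C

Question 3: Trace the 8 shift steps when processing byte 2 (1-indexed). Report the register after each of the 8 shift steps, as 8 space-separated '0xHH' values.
Answer: 0xB7 0x69 0xD2 0xA3 0x41 0x82 0x03 0x06

Derivation:
After byte 1 (0x58): reg=0x7C
Register before byte 2: 0x7C
After XOR with byte 0xA4: 0xD8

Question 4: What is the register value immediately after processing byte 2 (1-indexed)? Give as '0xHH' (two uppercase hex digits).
After byte 1 (0x58): reg=0x7C
After byte 2 (0xA4): reg=0x06

Answer: 0x06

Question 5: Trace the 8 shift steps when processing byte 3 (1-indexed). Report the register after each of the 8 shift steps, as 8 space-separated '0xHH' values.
After byte 1 (0x58): reg=0x7C
After byte 2 (0xA4): reg=0x06
Register before byte 3: 0x06
After XOR with byte 0x55: 0x53

Answer: 0xA6 0x4B 0x96 0x2B 0x56 0xAC 0x5F 0xBE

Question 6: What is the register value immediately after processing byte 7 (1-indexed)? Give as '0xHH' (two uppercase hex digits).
After byte 1 (0x58): reg=0x7C
After byte 2 (0xA4): reg=0x06
After byte 3 (0x55): reg=0xBE
After byte 4 (0x47): reg=0xE1
After byte 5 (0x9D): reg=0x73
After byte 6 (0x60): reg=0x79
After byte 7 (0x69): reg=0x70

Answer: 0x70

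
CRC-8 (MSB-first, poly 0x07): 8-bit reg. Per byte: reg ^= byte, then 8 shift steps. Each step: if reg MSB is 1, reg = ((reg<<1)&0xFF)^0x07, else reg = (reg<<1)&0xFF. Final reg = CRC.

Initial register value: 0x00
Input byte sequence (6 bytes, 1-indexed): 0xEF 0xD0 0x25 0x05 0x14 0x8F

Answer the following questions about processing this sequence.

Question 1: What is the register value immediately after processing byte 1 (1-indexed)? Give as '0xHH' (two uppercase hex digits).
Answer: 0x83

Derivation:
After byte 1 (0xEF): reg=0x83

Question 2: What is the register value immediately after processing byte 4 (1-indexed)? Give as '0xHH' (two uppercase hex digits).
Answer: 0x6D

Derivation:
After byte 1 (0xEF): reg=0x83
After byte 2 (0xD0): reg=0xBE
After byte 3 (0x25): reg=0xC8
After byte 4 (0x05): reg=0x6D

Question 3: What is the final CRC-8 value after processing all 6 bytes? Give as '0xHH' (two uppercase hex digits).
Answer: 0xBB

Derivation:
After byte 1 (0xEF): reg=0x83
After byte 2 (0xD0): reg=0xBE
After byte 3 (0x25): reg=0xC8
After byte 4 (0x05): reg=0x6D
After byte 5 (0x14): reg=0x68
After byte 6 (0x8F): reg=0xBB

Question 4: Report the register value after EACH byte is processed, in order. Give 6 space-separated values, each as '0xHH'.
0x83 0xBE 0xC8 0x6D 0x68 0xBB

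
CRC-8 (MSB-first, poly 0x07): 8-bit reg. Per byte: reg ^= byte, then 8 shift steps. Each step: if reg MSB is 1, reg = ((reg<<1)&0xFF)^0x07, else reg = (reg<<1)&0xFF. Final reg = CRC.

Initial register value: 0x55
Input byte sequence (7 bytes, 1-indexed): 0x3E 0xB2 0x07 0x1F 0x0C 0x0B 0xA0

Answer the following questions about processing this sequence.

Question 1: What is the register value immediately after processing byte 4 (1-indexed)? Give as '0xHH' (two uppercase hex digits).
After byte 1 (0x3E): reg=0x16
After byte 2 (0xB2): reg=0x75
After byte 3 (0x07): reg=0x59
After byte 4 (0x1F): reg=0xD5

Answer: 0xD5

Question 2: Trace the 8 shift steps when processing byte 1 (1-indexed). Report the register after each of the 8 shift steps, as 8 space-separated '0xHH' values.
Register before byte 1: 0x55
After XOR with byte 0x3E: 0x6B

Answer: 0xD6 0xAB 0x51 0xA2 0x43 0x86 0x0B 0x16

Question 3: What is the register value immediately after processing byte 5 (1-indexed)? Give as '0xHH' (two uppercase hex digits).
After byte 1 (0x3E): reg=0x16
After byte 2 (0xB2): reg=0x75
After byte 3 (0x07): reg=0x59
After byte 4 (0x1F): reg=0xD5
After byte 5 (0x0C): reg=0x01

Answer: 0x01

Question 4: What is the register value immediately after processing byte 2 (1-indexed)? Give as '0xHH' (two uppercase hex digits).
After byte 1 (0x3E): reg=0x16
After byte 2 (0xB2): reg=0x75

Answer: 0x75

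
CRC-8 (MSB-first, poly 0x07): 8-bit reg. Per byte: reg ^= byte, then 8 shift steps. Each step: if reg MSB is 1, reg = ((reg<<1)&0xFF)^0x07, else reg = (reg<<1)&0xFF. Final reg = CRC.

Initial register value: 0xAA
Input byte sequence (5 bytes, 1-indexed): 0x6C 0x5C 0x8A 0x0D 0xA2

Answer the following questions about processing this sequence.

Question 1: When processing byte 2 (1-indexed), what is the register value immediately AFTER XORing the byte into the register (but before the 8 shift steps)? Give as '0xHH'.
Register before byte 2: 0x5C
Byte 2: 0x5C
0x5C XOR 0x5C = 0x00

Answer: 0x00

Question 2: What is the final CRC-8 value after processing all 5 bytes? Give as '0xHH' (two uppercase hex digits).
After byte 1 (0x6C): reg=0x5C
After byte 2 (0x5C): reg=0x00
After byte 3 (0x8A): reg=0xBF
After byte 4 (0x0D): reg=0x17
After byte 5 (0xA2): reg=0x02

Answer: 0x02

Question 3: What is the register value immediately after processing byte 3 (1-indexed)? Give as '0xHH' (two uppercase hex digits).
After byte 1 (0x6C): reg=0x5C
After byte 2 (0x5C): reg=0x00
After byte 3 (0x8A): reg=0xBF

Answer: 0xBF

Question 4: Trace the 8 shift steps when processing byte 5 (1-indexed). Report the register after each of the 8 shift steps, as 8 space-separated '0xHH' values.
After byte 1 (0x6C): reg=0x5C
After byte 2 (0x5C): reg=0x00
After byte 3 (0x8A): reg=0xBF
After byte 4 (0x0D): reg=0x17
Register before byte 5: 0x17
After XOR with byte 0xA2: 0xB5

Answer: 0x6D 0xDA 0xB3 0x61 0xC2 0x83 0x01 0x02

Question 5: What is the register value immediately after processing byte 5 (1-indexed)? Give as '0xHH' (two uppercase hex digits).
Answer: 0x02

Derivation:
After byte 1 (0x6C): reg=0x5C
After byte 2 (0x5C): reg=0x00
After byte 3 (0x8A): reg=0xBF
After byte 4 (0x0D): reg=0x17
After byte 5 (0xA2): reg=0x02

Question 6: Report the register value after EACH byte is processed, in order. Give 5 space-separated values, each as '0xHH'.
0x5C 0x00 0xBF 0x17 0x02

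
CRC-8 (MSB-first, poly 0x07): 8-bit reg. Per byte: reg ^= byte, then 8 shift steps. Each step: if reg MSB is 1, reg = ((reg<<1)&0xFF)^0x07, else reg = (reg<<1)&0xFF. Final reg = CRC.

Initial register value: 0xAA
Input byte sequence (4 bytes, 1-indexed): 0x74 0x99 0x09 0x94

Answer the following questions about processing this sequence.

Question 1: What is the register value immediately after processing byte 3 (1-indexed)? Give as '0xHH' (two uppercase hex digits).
After byte 1 (0x74): reg=0x14
After byte 2 (0x99): reg=0xAA
After byte 3 (0x09): reg=0x60

Answer: 0x60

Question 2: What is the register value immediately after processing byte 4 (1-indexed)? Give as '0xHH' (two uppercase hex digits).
Answer: 0xC2

Derivation:
After byte 1 (0x74): reg=0x14
After byte 2 (0x99): reg=0xAA
After byte 3 (0x09): reg=0x60
After byte 4 (0x94): reg=0xC2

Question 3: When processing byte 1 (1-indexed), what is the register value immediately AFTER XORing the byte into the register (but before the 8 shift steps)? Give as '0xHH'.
Register before byte 1: 0xAA
Byte 1: 0x74
0xAA XOR 0x74 = 0xDE

Answer: 0xDE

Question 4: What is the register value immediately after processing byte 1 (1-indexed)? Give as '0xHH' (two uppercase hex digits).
Answer: 0x14

Derivation:
After byte 1 (0x74): reg=0x14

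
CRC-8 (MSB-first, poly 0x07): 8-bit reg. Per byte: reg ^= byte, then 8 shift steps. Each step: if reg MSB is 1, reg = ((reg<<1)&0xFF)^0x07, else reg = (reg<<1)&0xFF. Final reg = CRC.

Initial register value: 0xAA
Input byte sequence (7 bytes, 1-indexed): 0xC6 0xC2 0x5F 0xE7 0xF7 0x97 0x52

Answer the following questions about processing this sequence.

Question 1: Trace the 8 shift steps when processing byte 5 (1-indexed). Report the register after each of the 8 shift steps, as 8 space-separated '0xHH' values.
After byte 1 (0xC6): reg=0x03
After byte 2 (0xC2): reg=0x49
After byte 3 (0x5F): reg=0x62
After byte 4 (0xE7): reg=0x92
Register before byte 5: 0x92
After XOR with byte 0xF7: 0x65

Answer: 0xCA 0x93 0x21 0x42 0x84 0x0F 0x1E 0x3C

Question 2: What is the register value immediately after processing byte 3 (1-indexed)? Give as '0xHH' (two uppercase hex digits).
After byte 1 (0xC6): reg=0x03
After byte 2 (0xC2): reg=0x49
After byte 3 (0x5F): reg=0x62

Answer: 0x62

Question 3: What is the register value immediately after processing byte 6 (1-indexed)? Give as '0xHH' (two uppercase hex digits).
After byte 1 (0xC6): reg=0x03
After byte 2 (0xC2): reg=0x49
After byte 3 (0x5F): reg=0x62
After byte 4 (0xE7): reg=0x92
After byte 5 (0xF7): reg=0x3C
After byte 6 (0x97): reg=0x58

Answer: 0x58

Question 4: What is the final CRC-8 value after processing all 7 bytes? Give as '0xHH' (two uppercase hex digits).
Answer: 0x36

Derivation:
After byte 1 (0xC6): reg=0x03
After byte 2 (0xC2): reg=0x49
After byte 3 (0x5F): reg=0x62
After byte 4 (0xE7): reg=0x92
After byte 5 (0xF7): reg=0x3C
After byte 6 (0x97): reg=0x58
After byte 7 (0x52): reg=0x36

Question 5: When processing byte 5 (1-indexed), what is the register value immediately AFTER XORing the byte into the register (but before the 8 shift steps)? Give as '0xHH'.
Answer: 0x65

Derivation:
Register before byte 5: 0x92
Byte 5: 0xF7
0x92 XOR 0xF7 = 0x65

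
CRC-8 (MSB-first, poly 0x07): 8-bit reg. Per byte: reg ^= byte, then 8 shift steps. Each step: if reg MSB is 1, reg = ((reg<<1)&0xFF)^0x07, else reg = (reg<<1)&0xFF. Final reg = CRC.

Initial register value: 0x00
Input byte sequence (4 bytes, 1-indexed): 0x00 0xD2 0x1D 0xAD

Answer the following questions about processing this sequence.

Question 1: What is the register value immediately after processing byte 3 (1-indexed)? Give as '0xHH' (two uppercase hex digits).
After byte 1 (0x00): reg=0x00
After byte 2 (0xD2): reg=0x30
After byte 3 (0x1D): reg=0xC3

Answer: 0xC3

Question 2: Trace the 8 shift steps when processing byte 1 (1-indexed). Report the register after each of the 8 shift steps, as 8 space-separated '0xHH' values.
Answer: 0x00 0x00 0x00 0x00 0x00 0x00 0x00 0x00

Derivation:
Register before byte 1: 0x00
After XOR with byte 0x00: 0x00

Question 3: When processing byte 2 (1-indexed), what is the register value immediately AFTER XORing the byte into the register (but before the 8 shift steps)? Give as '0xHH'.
Answer: 0xD2

Derivation:
Register before byte 2: 0x00
Byte 2: 0xD2
0x00 XOR 0xD2 = 0xD2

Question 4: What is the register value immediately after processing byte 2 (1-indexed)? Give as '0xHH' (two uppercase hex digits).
After byte 1 (0x00): reg=0x00
After byte 2 (0xD2): reg=0x30

Answer: 0x30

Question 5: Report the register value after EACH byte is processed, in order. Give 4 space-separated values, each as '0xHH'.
0x00 0x30 0xC3 0x0D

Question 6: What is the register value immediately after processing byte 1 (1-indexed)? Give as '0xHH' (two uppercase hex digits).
Answer: 0x00

Derivation:
After byte 1 (0x00): reg=0x00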